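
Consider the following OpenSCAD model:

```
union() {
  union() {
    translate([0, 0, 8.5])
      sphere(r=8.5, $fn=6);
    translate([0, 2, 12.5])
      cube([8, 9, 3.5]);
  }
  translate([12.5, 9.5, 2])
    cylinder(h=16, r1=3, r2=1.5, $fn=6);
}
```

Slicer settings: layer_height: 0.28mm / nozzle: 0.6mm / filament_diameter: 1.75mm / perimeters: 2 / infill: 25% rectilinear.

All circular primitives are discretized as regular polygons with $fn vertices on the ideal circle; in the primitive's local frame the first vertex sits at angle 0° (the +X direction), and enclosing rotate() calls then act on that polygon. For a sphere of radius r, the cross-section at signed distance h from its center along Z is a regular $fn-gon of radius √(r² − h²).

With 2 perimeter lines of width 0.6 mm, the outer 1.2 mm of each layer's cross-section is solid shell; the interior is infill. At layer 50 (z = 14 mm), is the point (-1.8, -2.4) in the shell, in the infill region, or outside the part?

At z = 14 mm: the r=8.5 sphere slices to a regular 6-gon of circumradius 6.481 (√(r²−h²) with h=5.5 from center); the cube at (0, 2) is present — its section is the full 8×9 rectangle; Combining (union): the regions partially overlap (shared area 15.47 mm²), so overlapping operands fuse into one piece — 1 connected region; the cone at (12.5, 9.5) (r1=3→r2=1.5) has section circumradius 1.875 here — a regular 6-gon; Taking the union: the 2 present regions are separate (no shared area or edge), so areas and boundary lengths simply add and each stays a separate island — 2 connected regions. Overall, the cross-section has 2 separate islands. The nearest boundary edge runs (-3.24, -5.61)→(-6.48, 0.00); distance from the point to it = 2.85 mm. (Shell/infill is judged within the island containing the point — the largest one.) The point is inside the cross-section and 2.85 mm from the nearest boundary — more than the 1.2 mm shell width (2 × 0.6), so it's in the infill interior.

infill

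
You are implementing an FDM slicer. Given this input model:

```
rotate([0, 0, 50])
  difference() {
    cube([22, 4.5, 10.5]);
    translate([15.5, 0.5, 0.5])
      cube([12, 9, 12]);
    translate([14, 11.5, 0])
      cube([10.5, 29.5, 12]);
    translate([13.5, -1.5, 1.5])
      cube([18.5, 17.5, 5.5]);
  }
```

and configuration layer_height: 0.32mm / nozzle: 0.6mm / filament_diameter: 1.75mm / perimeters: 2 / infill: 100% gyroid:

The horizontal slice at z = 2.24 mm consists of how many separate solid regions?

At z = 2.24 mm: the cube (footprint 22×4.5) is included at this height; the cube at (15.5, 0.5) (footprint 12×9) is included at this height; the 10.5×29.5 cube at (14, 11.5) contributes its full rectangle; the cube at (13.5, -1.5) (footprint 18.5×17.5) is included at this height; Subtracting the remaining from the first: starting from the 22×4.5 cube, the 12×9 cube at (15.5, 0.5) partially overlaps it — only the 26.00 mm² overlap (of its 108.00 mm²) is removed, clipping the outline; the 10.5×29.5 cube at (14, 11.5) misses the remaining region (no effect); the 18.5×17.5 cube at (13.5, -1.5) partially overlaps it — only the 12.25 mm² overlap (of its 323.75 mm²) is removed, clipping the outline — 1 connected region; (rotated 50° about Z; rotation is an isometry so areas/perimeters/island counts are preserved). The result has 1 disconnected region.

1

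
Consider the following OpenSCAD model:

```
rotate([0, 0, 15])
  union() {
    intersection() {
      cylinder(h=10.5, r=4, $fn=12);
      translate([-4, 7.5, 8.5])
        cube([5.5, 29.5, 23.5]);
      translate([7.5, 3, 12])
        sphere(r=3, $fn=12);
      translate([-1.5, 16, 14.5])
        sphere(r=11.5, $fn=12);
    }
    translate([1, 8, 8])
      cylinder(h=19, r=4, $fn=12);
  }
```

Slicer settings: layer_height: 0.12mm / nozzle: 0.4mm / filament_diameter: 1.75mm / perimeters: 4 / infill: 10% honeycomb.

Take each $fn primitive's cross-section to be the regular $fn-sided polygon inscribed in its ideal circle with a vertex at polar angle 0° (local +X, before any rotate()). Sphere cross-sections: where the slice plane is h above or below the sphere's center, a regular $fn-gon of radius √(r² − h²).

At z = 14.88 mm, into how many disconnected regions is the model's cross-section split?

1

At z = 14.88 mm: the cylinder is not intersected at this z (z outside [0, 10.5]); the cube at (-4, 7.5) is present — its section is the full 5.5×29.5 rectangle; the sphere at (7.5, 3): section is a regular 12-gon, circumradius = √(r²−h²) = √(3²−2.88²) = 0.840; the r=11.5 sphere at (-1.5, 16) slices to a regular 12-gon of circumradius 11.494 (√(r²−h²) with h=0.38 from center); After intersecting: at least one operand is absent at this height, so nothing remains; the r=4 cylinder at (1, 8) contributes a regular 12-gon of circumradius 4; Taking the union: only the r=4 cylinder at (1, 8) is present, so the union is just that shape — 1 connected region; (rotated 15° about Z; rotation is an isometry so areas/perimeters/island counts are preserved). The result has 1 disconnected region.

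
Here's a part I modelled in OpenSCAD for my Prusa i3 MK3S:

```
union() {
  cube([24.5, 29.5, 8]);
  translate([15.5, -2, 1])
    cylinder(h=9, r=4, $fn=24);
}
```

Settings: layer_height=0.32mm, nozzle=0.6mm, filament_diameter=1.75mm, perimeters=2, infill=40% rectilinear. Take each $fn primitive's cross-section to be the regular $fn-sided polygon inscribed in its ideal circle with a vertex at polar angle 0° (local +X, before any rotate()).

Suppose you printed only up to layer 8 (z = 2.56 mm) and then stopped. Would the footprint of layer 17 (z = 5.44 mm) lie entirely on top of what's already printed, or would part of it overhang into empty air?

Compare the two slices. At z = 2.56: the cube is present — its section is the full 24.5×29.5 rectangle (area 722.75 mm²); the cylinder at (15.5, -2): section is a regular 24-gon, circumradius r=4 (area = (24/2)·4.000²·sin(360°/24) = 49.69 mm²); Merging all regions: the regions partially overlap — summed areas 772.44 mm² minus the doubly-counted overlap 9.64 mm² gives 762.81 mm² — area = 762.81 mm². At z = 5.44: the 24.5×29.5 cube contributes its full rectangle (area 722.75 mm²); the r=4 cylinder at (15.5, -2) contributes a regular 24-gon of circumradius 4 (area = (24/2)·4.000²·sin(360°/24) = 49.69 mm²); Combining (union): the regions partially overlap — summed areas 772.44 mm² minus the doubly-counted overlap 9.64 mm² gives 762.81 mm² — area = 762.81 mm². Checking containment: the cross-section at z = 5.44 is a subset of the cross-section at z = 2.56.

entirely on top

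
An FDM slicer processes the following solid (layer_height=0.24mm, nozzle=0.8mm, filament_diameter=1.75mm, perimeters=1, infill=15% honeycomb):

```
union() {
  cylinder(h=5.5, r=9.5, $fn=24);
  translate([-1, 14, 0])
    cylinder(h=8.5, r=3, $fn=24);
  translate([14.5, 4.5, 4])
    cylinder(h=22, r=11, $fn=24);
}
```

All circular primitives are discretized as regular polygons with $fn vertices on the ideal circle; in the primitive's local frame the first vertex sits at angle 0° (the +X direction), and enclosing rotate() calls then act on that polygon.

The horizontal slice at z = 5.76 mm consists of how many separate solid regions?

2

At z = 5.76 mm: the cylinder does not reach this height (z outside [0, 5.5]); the r=3 cylinder at (-1, 14) gives a regular 24-gon of circumradius 3 (constant along its height); the r=11 cylinder at (14.5, 4.5) contributes a regular 24-gon of circumradius 11; Merging all regions: the 2 present regions are separate (no shared area or edge), so areas and boundary lengths simply add and each stays a separate island — 2 connected regions. The result has 2 disconnected regions.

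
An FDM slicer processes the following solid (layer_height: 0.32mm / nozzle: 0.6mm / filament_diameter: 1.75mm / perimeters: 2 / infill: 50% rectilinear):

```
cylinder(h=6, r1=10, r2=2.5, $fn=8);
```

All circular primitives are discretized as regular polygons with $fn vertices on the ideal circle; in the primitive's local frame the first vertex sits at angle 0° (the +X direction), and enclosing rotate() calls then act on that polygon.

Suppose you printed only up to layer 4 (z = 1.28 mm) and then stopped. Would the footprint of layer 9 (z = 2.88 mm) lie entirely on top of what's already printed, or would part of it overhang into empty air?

Compare the two slices. At z = 1.28: the cone: at t=0.213 of its height the radius interpolates to r₁+(r₂−r₁)t = 8.400, giving a regular 8-gon of that circumradius (area = (8/2)·8.400²·sin(360°/8) = 199.57 mm²). At z = 2.88: the cone contributes a regular 8-gon of circumradius 6.400 (interpolated between r1=10 and r2=2.5 at t=0.480) (area = (8/2)·6.400²·sin(360°/8) = 115.85 mm²). Checking containment: the cross-section at z = 2.88 is a subset of the cross-section at z = 1.28.

entirely on top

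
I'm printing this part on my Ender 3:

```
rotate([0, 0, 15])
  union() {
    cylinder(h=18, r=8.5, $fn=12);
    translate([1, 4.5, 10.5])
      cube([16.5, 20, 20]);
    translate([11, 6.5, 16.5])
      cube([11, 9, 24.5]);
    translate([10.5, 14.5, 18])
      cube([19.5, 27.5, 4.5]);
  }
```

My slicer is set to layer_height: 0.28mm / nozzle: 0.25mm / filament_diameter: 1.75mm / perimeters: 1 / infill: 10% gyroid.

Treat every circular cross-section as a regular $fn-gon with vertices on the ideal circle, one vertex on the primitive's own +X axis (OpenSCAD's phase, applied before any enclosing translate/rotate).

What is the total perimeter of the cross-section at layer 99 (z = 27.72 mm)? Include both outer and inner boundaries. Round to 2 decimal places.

82.00 mm

At z = 27.72 mm: the cylinder is absent (z outside [0, 18]); the 16.5×20 cube at (1, 4.5) contributes its full rectangle (perimeter 73.00 mm); the cube at (11, 6.5) (footprint 11×9) is included at this height (perimeter 40.00 mm); the cube at (10.5, 14.5) is absent (z outside [18, 22.5]); Merging all regions: the regions partially overlap (shared area 58.50 mm²), so the edge portions inside another operand are dropped and the merged outline is re-measured after clipping — boundary = 82.00 mm; (whole slice rotated 15° about Z — lengths, areas and connectivity unchanged). Overall, the cross-section is a single solid region. Total boundary length (outer) = 82.00 mm.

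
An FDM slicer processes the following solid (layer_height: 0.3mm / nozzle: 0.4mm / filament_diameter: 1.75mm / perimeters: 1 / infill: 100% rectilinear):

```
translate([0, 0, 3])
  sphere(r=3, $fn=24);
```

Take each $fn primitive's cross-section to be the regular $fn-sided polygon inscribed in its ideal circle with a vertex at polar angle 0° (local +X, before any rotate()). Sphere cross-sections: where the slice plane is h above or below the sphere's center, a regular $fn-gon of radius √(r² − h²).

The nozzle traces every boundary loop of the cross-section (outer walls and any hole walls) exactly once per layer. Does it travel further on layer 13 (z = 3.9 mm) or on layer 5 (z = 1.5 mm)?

Layer 13 (z = 3.9): the r=3 sphere contributes a regular 24-gon of circumradius √(3²−0.9²) = 2.862 (perimeter = 2·24·2.862·sin(180°/24) = 17.93 mm). So its perimeter = 17.93 mm. Layer 5 (z = 1.5): the r=3 sphere slices to a regular 24-gon of circumradius 2.598 (√(r²−h²) with h=1.5 from center) (perimeter = 2·24·2.598·sin(180°/24) = 16.28 mm). So its perimeter = 16.28 mm. Layer 13 is larger (17.93 vs 16.28 mm).

layer 13 (z = 3.9 mm)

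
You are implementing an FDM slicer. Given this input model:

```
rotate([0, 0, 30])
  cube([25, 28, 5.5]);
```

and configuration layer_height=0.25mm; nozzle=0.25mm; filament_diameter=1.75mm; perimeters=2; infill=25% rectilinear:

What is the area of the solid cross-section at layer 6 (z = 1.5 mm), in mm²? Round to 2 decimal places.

700.00 mm²

At z = 1.5 mm: the cube (footprint 25×28) is included at this height (area 700.00 mm²); (whole slice rotated 30° about Z — lengths, areas and connectivity unchanged). Overall, the cross-section is a single solid region. Net area = 700.00 mm².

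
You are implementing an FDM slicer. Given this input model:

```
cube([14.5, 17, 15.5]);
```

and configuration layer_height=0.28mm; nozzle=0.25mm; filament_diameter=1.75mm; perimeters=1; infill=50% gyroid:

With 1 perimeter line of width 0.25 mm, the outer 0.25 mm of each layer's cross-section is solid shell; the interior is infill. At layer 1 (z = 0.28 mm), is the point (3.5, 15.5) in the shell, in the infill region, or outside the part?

At z = 0.28 mm: the 14.5×17 cube contributes its full rectangle. Overall, the cross-section is a single solid region. The nearest boundary edge runs (14.50, 17.00)→(0.00, 17.00); distance from the point to it = 1.50 mm. The point is inside the cross-section and 1.50 mm from the nearest boundary — more than the 0.25 mm shell width (1 × 0.25), so it's in the infill interior.

infill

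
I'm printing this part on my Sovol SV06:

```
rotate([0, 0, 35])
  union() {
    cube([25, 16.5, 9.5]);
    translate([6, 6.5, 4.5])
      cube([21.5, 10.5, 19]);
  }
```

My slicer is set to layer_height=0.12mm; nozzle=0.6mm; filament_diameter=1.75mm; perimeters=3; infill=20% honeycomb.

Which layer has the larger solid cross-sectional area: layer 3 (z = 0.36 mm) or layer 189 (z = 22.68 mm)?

layer 3 (z = 0.36 mm)

Layer 3 (z = 0.36): the cube is present — its section is the full 25×16.5 rectangle (area 412.50 mm²); the cube at (6, 6.5) is absent (z outside [4.5, 23.5]); Combining (union): only the 25×16.5 cube is present, so the union is just that shape — area = 412.50 mm²; (rotated 35° about Z; rotation is an isometry so areas/perimeters/island counts are preserved). So its area = 412.50 mm². Layer 189 (z = 22.68): the cube is not intersected at this z (z outside [0, 9.5]); the cube at (6, 6.5) is present — its section is the full 21.5×10.5 rectangle (area 225.75 mm²); Merging all regions: only the 21.5×10.5 cube at (6, 6.5) is present, so the union is just that shape — area = 225.75 mm²; (rotated 35° about Z; rotation is an isometry so areas/perimeters/island counts are preserved). So its area = 225.75 mm². Layer 3 is larger (412.50 vs 225.75 mm²).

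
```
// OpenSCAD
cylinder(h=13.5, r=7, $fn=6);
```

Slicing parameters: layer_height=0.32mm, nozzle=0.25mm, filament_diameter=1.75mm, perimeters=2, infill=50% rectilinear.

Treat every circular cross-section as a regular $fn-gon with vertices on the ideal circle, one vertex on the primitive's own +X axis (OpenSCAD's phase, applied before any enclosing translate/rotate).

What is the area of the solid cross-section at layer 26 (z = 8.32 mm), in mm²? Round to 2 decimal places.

At z = 8.32 mm: the cylinder: section is a regular 6-gon, circumradius r=7 (area = (6/2)·7.000²·sin(360°/6) = 127.31 mm²). Overall, the cross-section is a single solid region. Net area = 127.31 mm².

127.31 mm²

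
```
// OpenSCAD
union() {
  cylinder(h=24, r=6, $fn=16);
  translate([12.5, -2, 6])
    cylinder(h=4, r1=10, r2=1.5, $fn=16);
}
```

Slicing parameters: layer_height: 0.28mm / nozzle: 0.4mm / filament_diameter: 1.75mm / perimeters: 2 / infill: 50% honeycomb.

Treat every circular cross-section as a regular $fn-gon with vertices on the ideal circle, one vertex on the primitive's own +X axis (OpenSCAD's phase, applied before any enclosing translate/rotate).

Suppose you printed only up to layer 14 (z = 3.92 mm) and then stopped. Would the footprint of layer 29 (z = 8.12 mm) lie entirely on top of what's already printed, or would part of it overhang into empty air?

part overhangs

Compare the two slices. At z = 3.92: the r=6 cylinder contributes a regular 16-gon of circumradius 6 (area = (16/2)·6.000²·sin(360°/16) = 110.21 mm²); the cone at (12.5, -2) is absent (z outside [6, 10]); Merging all regions: only the r=6 cylinder is present, so the union is just that shape — area = 110.21 mm². At z = 8.12: the cylinder: section is a regular 16-gon, circumradius r=6 (area = (16/2)·6.000²·sin(360°/16) = 110.21 mm²); the cone at (12.5, -2) contributes a regular 16-gon of circumradius 5.495 (interpolated between r1=10 and r2=1.5 at t=0.530) (area = (16/2)·5.495²·sin(360°/16) = 92.44 mm²); Combining (union): the 2 present regions are separate (no shared area or edge), so areas and boundary lengths simply add and each stays a separate island — area = 202.65 mm². Checking containment: at z = 8.12 the cross-section extends beyond the z = 3.92 cross-section by about 92.44 mm².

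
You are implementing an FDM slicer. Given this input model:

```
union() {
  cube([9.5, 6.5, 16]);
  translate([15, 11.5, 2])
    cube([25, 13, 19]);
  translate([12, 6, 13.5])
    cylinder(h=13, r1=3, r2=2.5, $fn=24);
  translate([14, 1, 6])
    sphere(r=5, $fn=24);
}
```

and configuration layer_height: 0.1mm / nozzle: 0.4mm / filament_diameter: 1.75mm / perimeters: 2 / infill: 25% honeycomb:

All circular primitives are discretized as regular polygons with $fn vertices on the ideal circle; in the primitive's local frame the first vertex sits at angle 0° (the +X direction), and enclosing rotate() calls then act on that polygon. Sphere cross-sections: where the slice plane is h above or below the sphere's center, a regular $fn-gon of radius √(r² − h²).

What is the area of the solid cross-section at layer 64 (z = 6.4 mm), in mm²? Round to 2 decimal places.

462.85 mm²

At z = 6.4 mm: the cube is present — its section is the full 9.5×6.5 rectangle (area 61.75 mm²); the cube at (15, 11.5) is present — its section is the full 25×13 rectangle (area 325.00 mm²); the cone at (12, 6) is absent (z outside [13.5, 26.5]); the r=5 sphere at (14, 1) contributes a regular 24-gon of circumradius √(5²−0.4²) = 4.984 (area = (24/2)·4.984²·sin(360°/24) = 77.15 mm²); Combining (union): the regions partially overlap — summed areas 463.90 mm² minus the doubly-counted overlap 1.05 mm² gives 462.85 mm² — area = 462.85 mm². Overall, the cross-section has 2 separate islands. Net area = 462.85 mm².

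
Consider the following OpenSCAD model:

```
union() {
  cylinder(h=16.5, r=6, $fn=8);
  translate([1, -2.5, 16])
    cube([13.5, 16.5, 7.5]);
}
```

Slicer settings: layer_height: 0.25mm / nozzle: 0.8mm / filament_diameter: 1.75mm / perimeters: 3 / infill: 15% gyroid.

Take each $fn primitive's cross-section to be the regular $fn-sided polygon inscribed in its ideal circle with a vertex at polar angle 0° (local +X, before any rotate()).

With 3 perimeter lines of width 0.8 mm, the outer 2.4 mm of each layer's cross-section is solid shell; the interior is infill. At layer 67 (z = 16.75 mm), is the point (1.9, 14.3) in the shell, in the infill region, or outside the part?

outside

At z = 16.75 mm: the cylinder is not intersected at this z (z outside [0, 16.5]); the cube at (1, -2.5) is present — its section is the full 13.5×16.5 rectangle; Combining (union): only the 13.5×16.5 cube at (1, -2.5) is present, so the union is just that shape — 1 connected region. Overall, the cross-section is a single solid region. The nearest boundary edge runs (14.50, 14.00)→(1.00, 14.00); distance from the point to it = 0.30 mm. The point is not inside any of the regions above, so it lies outside the cross-section (0.30 mm from the nearest boundary).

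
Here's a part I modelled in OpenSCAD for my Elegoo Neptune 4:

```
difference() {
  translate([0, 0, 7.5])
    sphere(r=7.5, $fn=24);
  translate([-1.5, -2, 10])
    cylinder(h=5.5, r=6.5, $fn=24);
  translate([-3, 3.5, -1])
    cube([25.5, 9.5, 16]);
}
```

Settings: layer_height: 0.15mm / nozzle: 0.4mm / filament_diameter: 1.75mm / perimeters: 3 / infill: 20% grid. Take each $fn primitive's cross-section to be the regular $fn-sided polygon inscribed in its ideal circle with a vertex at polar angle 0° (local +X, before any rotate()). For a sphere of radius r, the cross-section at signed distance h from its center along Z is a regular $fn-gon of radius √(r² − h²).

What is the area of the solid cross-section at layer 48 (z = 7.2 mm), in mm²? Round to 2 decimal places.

At z = 7.2 mm: the r=7.5 sphere slices to a regular 24-gon of circumradius 7.494 (√(r²−h²) with h=0.3 from center) (area = (24/2)·7.494²·sin(360°/24) = 174.42 mm²); the cylinder at (-1.5, -2) does not reach this height (z outside [10, 15.5]); the 25.5×9.5 cube at (-3, 3.5) contributes its full rectangle (area 242.25 mm²); Taking the first minus the rest: starting from the r=7.5 sphere (174.42 mm²), the 25.5×9.5 cube at (-3, 3.5) partially overlaps it — only the 29.76 mm² overlap (of its 242.25 mm²) is removed, clipping the outline — area = 144.67 mm². Overall, the cross-section is a single solid region. Net area = 144.67 mm².

144.67 mm²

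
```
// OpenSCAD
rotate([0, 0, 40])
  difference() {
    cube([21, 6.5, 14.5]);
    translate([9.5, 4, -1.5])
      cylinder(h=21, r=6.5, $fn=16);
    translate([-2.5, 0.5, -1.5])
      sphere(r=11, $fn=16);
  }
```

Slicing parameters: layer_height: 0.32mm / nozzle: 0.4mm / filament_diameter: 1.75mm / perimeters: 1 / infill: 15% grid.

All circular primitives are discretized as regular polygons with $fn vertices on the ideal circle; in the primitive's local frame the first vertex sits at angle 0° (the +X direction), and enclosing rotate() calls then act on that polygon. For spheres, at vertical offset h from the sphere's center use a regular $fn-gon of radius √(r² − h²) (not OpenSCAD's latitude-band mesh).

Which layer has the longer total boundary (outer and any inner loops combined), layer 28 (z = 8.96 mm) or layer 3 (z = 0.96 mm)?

layer 28 (z = 8.96 mm)

Layer 28 (z = 8.96): the cube is present — its section is the full 21×6.5 rectangle (perimeter 55.00 mm); the r=6.5 cylinder at (9.5, 4) contributes a regular 16-gon of circumradius 6.5 (perimeter = 2·16·6.500·sin(180°/16) = 40.58 mm); the r=11 sphere at (-2.5, 0.5) slices to a regular 16-gon of circumradius 3.404 (√(r²−h²) with h=10.46 from center) (perimeter = 2·16·3.404·sin(180°/16) = 21.25 mm); Taking the first minus the rest: starting from the 21×6.5 cube, the r=6.5 cylinder at (9.5, 4) partially overlaps it — only the 79.00 mm² overlap (of its 129.35 mm²) is removed, clipping the outline; the r=11 sphere at (-2.5, 0.5) partially overlaps it — only the 1.75 mm² overlap (of its 35.48 mm²) is removed, clipping the outline — boundary = 46.26 mm; (rotated 40° about Z; rotation is an isometry so areas/perimeters/island counts are preserved). So its perimeter = 46.26 mm. Layer 3 (z = 0.96): the 21×6.5 cube contributes its full rectangle (perimeter 55.00 mm); the r=6.5 cylinder at (9.5, 4) contributes a regular 16-gon of circumradius 6.5 (perimeter = 2·16·6.500·sin(180°/16) = 40.58 mm); the sphere at (-2.5, 0.5): section is a regular 16-gon, circumradius = √(r²−h²) = √(11²−2.46²) = 10.721 (perimeter = 2·16·10.721·sin(180°/16) = 66.93 mm); Taking the first minus the rest: starting from the 21×6.5 cube, the r=6.5 cylinder at (9.5, 4) partially overlaps it — only the 79.00 mm² overlap (of its 129.35 mm²) is removed, clipping the outline; the r=11 sphere at (-2.5, 0.5) partially overlaps it — only the 22.25 mm² overlap (of its 351.91 mm²) is removed, clipping the outline — boundary = 25.42 mm; (rotated 40° about Z; rotation is an isometry so areas/perimeters/island counts are preserved). So its perimeter = 25.42 mm. Layer 28 is larger (46.26 vs 25.42 mm).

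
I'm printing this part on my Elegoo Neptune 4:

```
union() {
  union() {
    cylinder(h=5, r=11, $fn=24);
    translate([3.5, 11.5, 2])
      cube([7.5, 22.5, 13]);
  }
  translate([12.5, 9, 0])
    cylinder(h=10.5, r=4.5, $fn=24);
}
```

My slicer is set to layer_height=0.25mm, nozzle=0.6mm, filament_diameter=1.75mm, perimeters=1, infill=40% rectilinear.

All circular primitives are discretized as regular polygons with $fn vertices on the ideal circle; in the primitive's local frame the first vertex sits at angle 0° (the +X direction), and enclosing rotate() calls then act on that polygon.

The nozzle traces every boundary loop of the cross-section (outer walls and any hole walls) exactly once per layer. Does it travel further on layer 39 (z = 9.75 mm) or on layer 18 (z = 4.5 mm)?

layer 18 (z = 4.5 mm)

Layer 39 (z = 9.75): the cylinder is absent (z outside [0, 5]); the 7.5×22.5 cube at (3.5, 11.5) contributes its full rectangle (perimeter 60.00 mm); Merging all regions: only the 7.5×22.5 cube at (3.5, 11.5) is present, so the union is just that shape — boundary = 60.00 mm; the r=4.5 cylinder at (12.5, 9) gives a regular 24-gon of circumradius 4.5 (constant along its height) (perimeter = 2·24·4.500·sin(180°/24) = 28.19 mm); Taking the union: the regions partially overlap (shared area 2.31 mm²), so the edge portions inside another operand are dropped and the merged outline is re-measured after clipping — boundary = 81.43 mm. So its perimeter = 81.43 mm. Layer 18 (z = 4.5): the cylinder: section is a regular 24-gon, circumradius r=11 (perimeter = 2·24·11.000·sin(180°/24) = 68.92 mm); the 7.5×22.5 cube at (3.5, 11.5) contributes its full rectangle (perimeter 60.00 mm); Taking the union: the 2 present regions are separate (no shared area or edge), so areas and boundary lengths simply add and each stays a separate island — boundary = 128.92 mm; the r=4.5 cylinder at (12.5, 9) gives a regular 24-gon of circumradius 4.5 (constant along its height) (perimeter = 2·24·4.500·sin(180°/24) = 28.19 mm); Taking the union: the regions partially overlap (shared area 2.31 mm²), so the edge portions inside another operand are dropped and the merged outline is re-measured after clipping — boundary = 150.35 mm. So its perimeter = 150.35 mm. Layer 18 is larger (150.35 vs 81.43 mm).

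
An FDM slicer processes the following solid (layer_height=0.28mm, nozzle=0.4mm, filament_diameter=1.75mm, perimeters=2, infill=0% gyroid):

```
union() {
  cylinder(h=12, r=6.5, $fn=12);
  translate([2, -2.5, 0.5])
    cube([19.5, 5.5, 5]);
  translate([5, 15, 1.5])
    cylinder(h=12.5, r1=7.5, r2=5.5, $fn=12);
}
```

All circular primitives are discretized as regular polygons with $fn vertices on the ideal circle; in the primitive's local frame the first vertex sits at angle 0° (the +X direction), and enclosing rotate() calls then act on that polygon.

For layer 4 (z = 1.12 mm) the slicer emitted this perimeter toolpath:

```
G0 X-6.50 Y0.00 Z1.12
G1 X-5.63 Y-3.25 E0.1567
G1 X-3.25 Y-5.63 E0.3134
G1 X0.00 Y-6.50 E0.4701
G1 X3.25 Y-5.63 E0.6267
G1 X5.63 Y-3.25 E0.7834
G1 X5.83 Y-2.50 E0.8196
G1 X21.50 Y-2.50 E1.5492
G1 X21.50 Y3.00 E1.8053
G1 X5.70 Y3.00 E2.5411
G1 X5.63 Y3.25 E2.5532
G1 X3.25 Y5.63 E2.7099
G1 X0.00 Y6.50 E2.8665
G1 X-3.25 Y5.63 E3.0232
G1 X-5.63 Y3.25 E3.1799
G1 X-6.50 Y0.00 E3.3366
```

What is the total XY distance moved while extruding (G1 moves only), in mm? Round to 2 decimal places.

Sum the Euclidean lengths of each G1 segment: total = 71.66 mm.

71.66 mm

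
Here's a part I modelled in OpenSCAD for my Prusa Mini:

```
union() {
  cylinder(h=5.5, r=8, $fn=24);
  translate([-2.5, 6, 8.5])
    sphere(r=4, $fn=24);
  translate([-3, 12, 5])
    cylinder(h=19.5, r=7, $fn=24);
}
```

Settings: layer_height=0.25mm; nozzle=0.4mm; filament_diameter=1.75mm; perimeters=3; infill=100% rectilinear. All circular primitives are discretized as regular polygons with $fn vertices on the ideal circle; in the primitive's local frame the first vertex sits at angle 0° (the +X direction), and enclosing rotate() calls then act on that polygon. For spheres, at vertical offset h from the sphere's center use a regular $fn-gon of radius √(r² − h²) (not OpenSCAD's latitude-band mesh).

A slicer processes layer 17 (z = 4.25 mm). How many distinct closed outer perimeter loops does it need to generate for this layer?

1

At z = 4.25 mm: the cylinder: section is a regular 24-gon, circumradius r=8; the sphere at (-2.5, 6) is absent (|z−center|=4.250 > r=4); the cylinder at (-3, 12) is not intersected at this z (z outside [5, 24.5]); Merging all regions: only the r=8 cylinder is present, so the union is just that shape — 1 connected region. The result has 1 disconnected region.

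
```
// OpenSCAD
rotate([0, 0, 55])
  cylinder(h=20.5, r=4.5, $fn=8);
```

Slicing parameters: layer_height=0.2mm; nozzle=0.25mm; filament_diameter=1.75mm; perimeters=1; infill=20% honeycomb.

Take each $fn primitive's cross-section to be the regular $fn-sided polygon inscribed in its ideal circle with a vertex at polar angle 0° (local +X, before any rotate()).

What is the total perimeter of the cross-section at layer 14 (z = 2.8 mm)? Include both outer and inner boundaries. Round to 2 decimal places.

At z = 2.8 mm: the cylinder: section is a regular 8-gon, circumradius r=4.5 (perimeter = 2·8·4.500·sin(180°/8) = 27.55 mm); (whole slice rotated 55° about Z — lengths, areas and connectivity unchanged). Overall, the cross-section is a single solid region. Total boundary length (outer) = 27.55 mm.

27.55 mm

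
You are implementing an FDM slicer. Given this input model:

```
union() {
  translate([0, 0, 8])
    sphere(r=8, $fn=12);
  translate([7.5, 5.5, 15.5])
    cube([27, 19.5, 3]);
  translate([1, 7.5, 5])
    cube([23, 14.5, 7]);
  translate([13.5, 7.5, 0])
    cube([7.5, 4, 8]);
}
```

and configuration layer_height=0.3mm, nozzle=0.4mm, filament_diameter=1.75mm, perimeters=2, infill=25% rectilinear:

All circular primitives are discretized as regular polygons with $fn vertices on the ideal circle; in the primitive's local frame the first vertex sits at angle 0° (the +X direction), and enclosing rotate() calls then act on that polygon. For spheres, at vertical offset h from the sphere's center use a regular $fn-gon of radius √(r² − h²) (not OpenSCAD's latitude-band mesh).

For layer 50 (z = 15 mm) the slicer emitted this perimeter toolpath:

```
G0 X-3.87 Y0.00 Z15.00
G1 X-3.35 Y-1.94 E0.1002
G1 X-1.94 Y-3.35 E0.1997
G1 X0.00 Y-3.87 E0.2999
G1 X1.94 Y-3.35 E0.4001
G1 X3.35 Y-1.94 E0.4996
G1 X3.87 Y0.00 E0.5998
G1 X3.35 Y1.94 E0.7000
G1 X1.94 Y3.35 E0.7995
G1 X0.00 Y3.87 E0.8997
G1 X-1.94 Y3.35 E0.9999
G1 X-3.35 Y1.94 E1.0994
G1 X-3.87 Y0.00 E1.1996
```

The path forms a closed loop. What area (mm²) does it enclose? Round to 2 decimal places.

Apply the shoelace formula to the sequence of (X, Y) vertices; enclosed area = 44.95 mm².

44.95 mm²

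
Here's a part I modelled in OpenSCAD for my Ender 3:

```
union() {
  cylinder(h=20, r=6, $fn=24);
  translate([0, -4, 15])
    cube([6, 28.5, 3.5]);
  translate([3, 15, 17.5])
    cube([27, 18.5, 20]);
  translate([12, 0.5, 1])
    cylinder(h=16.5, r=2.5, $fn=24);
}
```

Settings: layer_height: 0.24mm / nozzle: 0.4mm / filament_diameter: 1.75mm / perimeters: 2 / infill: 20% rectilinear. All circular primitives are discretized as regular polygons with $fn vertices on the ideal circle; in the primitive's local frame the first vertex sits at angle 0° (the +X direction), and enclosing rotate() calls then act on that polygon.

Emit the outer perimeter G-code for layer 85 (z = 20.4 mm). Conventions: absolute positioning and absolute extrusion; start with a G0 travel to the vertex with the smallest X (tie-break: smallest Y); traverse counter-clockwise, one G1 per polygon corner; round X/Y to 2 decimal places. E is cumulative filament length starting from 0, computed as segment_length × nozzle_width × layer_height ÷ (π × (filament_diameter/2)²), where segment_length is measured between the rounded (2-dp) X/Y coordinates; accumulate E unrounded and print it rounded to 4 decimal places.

At z = 20.4 mm: the cylinder is absent (z outside [0, 20]); the cube at (0, -4) is absent (z outside [15, 18.5]); the 27×18.5 cube at (3, 15) contributes its full rectangle; the cylinder at (12, 0.5) is absent (z outside [1, 17.5]); Taking the union: only the 27×18.5 cube at (3, 15) is present, so the union is just that shape — 1 connected region. The outline is a single polygon with 4 vertices. Extrusion per mm of travel: 0.4 × 0.24 / (π × 0.875²) = 0.039912. Accumulating E over each segment gives final E = 3.6320.

G0 X3.00 Y15.00 Z20.40
G1 X30.00 Y15.00 E1.0776
G1 X30.00 Y33.50 E1.8160
G1 X3.00 Y33.50 E2.8936
G1 X3.00 Y15.00 E3.6320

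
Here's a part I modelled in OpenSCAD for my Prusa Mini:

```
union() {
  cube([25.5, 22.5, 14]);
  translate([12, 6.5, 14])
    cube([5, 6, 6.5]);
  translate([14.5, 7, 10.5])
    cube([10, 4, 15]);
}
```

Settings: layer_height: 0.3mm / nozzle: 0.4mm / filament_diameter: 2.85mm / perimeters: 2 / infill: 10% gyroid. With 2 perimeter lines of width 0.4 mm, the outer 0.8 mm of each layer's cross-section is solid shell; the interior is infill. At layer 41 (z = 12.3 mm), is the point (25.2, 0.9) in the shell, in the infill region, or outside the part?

shell

At z = 12.3 mm: the 25.5×22.5 cube contributes its full rectangle; the cube at (12, 6.5) is not intersected at this z (z outside [14, 20.5]); the 10×4 cube at (14.5, 7) contributes its full rectangle; Combining (union): the 10×4 cube at (14.5, 7) lies entirely inside the 25.5×22.5 cube, so the union is just the 25.5×22.5 cube — 1 connected region. Overall, the cross-section is a single solid region. The nearest boundary edge runs (25.50, 22.50)→(25.50, 0.00); distance from the point to it = 0.30 mm. The point is inside the cross-section, 0.30 mm from the nearest boundary — within the 0.8 mm shell band (2 × 0.4).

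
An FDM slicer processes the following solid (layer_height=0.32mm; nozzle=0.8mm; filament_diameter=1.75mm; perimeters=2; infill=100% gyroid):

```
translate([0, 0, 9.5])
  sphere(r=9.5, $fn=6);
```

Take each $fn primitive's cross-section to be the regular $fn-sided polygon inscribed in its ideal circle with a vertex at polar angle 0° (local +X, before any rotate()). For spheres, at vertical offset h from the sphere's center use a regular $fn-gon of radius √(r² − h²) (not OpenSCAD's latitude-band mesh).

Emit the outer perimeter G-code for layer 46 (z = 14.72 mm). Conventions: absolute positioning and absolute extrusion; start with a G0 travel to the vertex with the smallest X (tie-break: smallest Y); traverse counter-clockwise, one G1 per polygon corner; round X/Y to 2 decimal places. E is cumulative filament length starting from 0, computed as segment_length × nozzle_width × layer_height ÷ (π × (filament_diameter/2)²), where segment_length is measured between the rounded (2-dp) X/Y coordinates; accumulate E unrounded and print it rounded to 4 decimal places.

G0 X-7.94 Y0.00 Z14.72
G1 X-3.97 Y-6.87 E0.8445
G1 X3.97 Y-6.87 E1.6896
G1 X7.94 Y0.00 E2.5341
G1 X3.97 Y6.87 E3.3786
G1 X-3.97 Y6.87 E4.2236
G1 X-7.94 Y0.00 E5.0681

At z = 14.72 mm: the r=9.5 sphere slices to a regular 6-gon of circumradius 7.937 (√(r²−h²) with h=5.22 from center). The outline is a single polygon with 6 vertices. Extrusion per mm of travel: 0.8 × 0.32 / (π × 0.875²) = 0.106432. Accumulating E over each segment gives final E = 5.0681.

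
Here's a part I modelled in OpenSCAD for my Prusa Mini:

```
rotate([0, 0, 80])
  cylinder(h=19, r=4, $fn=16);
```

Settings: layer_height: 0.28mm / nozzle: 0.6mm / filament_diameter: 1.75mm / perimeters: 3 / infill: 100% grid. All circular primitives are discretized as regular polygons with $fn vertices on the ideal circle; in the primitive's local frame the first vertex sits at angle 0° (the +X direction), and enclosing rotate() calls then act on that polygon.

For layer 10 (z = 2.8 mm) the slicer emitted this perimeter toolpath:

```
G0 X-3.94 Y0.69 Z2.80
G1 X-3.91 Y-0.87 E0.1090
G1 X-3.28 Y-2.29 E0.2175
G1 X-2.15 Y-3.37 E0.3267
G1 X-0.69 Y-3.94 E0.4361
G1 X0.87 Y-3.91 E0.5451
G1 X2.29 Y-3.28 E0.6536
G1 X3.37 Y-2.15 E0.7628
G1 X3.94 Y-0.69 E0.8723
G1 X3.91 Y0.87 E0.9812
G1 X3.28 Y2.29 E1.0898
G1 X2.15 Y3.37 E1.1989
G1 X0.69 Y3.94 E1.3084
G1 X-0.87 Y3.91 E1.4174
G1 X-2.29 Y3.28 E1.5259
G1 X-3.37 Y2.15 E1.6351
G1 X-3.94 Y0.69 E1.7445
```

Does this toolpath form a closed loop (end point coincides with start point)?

yes

Start point (G0): (-3.94, 0.69). End point (last G1): the path returns to the start — closed.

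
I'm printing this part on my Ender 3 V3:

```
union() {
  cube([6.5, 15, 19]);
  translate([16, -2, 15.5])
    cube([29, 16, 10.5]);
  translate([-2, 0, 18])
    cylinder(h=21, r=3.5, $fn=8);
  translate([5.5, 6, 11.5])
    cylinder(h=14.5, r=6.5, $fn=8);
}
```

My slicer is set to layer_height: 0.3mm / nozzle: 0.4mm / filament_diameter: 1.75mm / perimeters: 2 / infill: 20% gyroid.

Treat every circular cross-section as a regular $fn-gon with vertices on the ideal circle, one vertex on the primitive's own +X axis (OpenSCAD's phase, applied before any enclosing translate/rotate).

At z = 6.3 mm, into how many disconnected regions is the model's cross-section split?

At z = 6.3 mm: the cube (footprint 6.5×15) is included at this height; the cube at (16, -2) does not reach this height (z outside [15.5, 26]); the cylinder at (-2, 0) is absent (z outside [18, 39]); the cylinder at (5.5, 6) is absent (z outside [11.5, 26]); Taking the union: only the 6.5×15 cube is present, so the union is just that shape — 1 connected region. The result has 1 disconnected region.

1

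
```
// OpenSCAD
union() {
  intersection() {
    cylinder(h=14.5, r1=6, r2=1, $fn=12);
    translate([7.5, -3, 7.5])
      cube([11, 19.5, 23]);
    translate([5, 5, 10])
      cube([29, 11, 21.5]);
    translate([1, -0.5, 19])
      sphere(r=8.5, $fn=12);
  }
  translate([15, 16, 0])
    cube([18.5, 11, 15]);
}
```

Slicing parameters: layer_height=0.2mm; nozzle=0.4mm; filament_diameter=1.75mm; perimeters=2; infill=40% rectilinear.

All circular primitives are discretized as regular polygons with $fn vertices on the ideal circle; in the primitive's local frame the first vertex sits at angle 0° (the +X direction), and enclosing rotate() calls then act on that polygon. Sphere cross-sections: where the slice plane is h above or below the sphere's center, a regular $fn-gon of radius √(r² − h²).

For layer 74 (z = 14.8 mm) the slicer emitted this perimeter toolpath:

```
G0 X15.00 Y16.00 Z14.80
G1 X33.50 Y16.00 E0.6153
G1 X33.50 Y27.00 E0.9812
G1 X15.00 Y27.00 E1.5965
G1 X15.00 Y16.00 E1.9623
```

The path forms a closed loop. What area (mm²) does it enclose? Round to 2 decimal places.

Apply the shoelace formula to the sequence of (X, Y) vertices; enclosed area = 203.50 mm².

203.50 mm²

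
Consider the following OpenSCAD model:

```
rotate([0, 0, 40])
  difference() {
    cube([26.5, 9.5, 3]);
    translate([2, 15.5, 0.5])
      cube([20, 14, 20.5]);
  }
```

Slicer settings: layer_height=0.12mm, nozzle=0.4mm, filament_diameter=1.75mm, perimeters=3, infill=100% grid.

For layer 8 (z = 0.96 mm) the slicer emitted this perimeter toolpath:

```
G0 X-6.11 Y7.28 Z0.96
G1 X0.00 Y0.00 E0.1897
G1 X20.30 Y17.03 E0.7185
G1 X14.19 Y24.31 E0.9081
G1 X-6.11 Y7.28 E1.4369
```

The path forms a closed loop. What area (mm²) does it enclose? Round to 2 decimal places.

251.84 mm²

Apply the shoelace formula to the sequence of (X, Y) vertices; enclosed area = 251.84 mm².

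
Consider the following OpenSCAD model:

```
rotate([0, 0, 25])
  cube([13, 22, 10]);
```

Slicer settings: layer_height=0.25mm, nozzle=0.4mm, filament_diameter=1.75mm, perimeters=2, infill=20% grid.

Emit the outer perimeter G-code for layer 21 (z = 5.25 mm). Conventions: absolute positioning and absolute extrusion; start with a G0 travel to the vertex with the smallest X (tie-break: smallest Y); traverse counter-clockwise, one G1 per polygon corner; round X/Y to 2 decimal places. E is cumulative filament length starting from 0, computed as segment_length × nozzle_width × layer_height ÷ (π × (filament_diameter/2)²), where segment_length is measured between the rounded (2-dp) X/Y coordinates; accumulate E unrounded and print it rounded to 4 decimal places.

At z = 5.25 mm: the cube is present — its section is the full 13×22 rectangle; (whole slice rotated 25° about Z — lengths, areas and connectivity unchanged). The outline is a single polygon with 4 vertices. Extrusion per mm of travel: 0.4 × 0.25 / (π × 0.875²) = 0.041575. Accumulating E over each segment gives final E = 2.9101.

G0 X-9.30 Y19.94 Z5.25
G1 X0.00 Y0.00 E0.9147
G1 X11.78 Y5.49 E1.4551
G1 X2.48 Y25.43 E2.3698
G1 X-9.30 Y19.94 E2.9101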